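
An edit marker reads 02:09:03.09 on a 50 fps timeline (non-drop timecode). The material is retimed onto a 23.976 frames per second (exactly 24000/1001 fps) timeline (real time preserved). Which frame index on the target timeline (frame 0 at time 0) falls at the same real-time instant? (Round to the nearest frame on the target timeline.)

Source frame index: (2×3600 + 9×60 + 3) × 50 + 9 = 387159.
Real time: 387159 / (50) = 387159/50 s.
Target frame: (387159/50) × (24000/1001) = 185836320/1001 ≈ 185650.669 → 185651.

frame 185651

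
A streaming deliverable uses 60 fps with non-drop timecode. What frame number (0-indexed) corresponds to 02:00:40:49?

434449

Total seconds to the label: (2 × 3600 + 0 × 60 + 40) = 7240.
Frame index = 7240 × 60 + 49 = 434449.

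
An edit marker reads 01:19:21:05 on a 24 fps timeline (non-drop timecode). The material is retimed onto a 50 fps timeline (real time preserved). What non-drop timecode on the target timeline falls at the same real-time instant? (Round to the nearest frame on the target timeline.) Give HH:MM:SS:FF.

Source frame index: (1×3600 + 19×60 + 21) × 24 + 5 = 114269.
Real time: 114269 / (24) = 114269/24 s.
Target frame: (114269/24) × (50) = 2856725/12 ≈ 238060.417 → 238060.
At 50 labels/s: frame 238060 → 01:19:21:10.

01:19:21:10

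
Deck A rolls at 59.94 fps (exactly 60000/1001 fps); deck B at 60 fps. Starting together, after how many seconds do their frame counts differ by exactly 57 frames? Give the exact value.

950.95 seconds

The gap grows by |60 − 60000/1001| = 60/1001 frames per second.
Time for a 57-frame gap: 57 ÷ (60/1001) = 950.95 s.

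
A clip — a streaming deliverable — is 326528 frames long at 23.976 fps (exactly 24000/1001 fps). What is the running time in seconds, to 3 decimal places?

Running time = 326528 × 1001/24000 = 5107102/375 s ≈ 13618.939 s.

13618.939 seconds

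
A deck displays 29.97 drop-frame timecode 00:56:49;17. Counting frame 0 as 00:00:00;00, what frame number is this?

Complete 10-minute blocks: 5, each 17982 frames → 89910.
Remaining 6 whole minutes in the current block: 1800 + 5 × 1798 = 10790 frames.
Within the current minute: 49 × 30 + 17 − 2 = 1485 (labels ;00/;01 skipped at this minute). Total = 89910 + 10790 + 1485 = 102185.

102185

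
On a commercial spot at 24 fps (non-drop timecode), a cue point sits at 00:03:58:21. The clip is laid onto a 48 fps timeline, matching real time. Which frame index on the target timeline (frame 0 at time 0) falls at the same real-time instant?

Source frame index: (0×3600 + 3×60 + 58) × 24 + 21 = 5733.
Real time: 5733 / (24) = 1911/8 s.
Target frame: (1911/8) × (48) = 11466.

frame 11466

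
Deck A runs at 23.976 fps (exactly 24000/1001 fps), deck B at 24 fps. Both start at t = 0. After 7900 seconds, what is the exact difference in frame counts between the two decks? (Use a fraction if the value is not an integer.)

A emits 24000/1001 × 7900 = 189600000/1001 frames; B emits 24 × 7900 = 189600.
Difference = 189600/1001 frames (≈ 189.4106); B is ahead of A.

189600/1001 frames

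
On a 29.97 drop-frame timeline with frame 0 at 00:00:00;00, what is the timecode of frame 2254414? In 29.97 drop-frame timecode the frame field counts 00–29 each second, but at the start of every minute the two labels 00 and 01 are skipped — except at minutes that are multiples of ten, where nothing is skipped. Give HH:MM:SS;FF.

Each 10-minute DF block holds 10 × 60 × 30 − 9 × 2 = 17982 frames. 2254414 ÷ 17982 → 125 full blocks, remainder 6664.
Within the partial block the first minute is 1800 frames and each further minute 1798, so 3 further minute boundaries passed. Total skipped labels = 18 × 125 + 2 × 3 = 2256.
Non-drop label index = 2254414 + 2256 = 2256670; at 30 labels/s that is 20:53:42:10, i.e. DF 20:53:42;10.

20:53:42;10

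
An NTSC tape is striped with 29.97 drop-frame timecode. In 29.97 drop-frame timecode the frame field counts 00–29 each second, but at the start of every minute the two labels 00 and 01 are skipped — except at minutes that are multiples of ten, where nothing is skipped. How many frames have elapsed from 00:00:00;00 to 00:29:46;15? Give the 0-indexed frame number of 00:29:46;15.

53541

Complete 10-minute blocks: 2, each 17982 frames → 35964.
Remaining 9 whole minutes in the current block: 1800 + 8 × 1798 = 16184 frames.
Within the current minute: 46 × 30 + 15 − 2 = 1393 (labels ;00/;01 skipped at this minute). Total = 35964 + 16184 + 1393 = 53541.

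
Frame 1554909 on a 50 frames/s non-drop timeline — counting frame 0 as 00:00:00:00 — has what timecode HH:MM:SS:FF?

08:38:18:09

1554909 ÷ 50 = 31098 full seconds, remainder 9 frames.
31098 s = 8 h 38 min 18 s.
Timecode: 08:38:18:09.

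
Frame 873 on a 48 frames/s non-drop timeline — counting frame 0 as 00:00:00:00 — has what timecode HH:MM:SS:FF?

00:00:18:09

873 ÷ 48 = 18 full seconds, remainder 9 frames.
18 s = 0 h 0 min 18 s.
Timecode: 00:00:18:09.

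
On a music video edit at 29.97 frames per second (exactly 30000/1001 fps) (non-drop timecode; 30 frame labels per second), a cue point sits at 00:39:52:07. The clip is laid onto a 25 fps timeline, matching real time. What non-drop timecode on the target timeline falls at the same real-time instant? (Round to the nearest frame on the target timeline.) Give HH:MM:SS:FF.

Source frame index: (0×3600 + 39×60 + 52) × 30 + 7 = 71767.
Real time: 71767 / (30000/1001) = 71838767/30000 s.
Target frame: (71838767/30000) × (25) = 71838767/1200 ≈ 59865.639 → 59866.
At 25 labels/s: frame 59866 → 00:39:54:16.

00:39:54:16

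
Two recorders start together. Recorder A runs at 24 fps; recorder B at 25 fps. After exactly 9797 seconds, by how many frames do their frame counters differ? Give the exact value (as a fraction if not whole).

9797 frames

A emits 24 × 9797 = 235128 frames; B emits 25 × 9797 = 244925.
Difference = 9797 frames; B is ahead of A.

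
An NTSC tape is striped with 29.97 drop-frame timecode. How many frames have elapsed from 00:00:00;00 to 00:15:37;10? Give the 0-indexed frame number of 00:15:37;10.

Complete 10-minute blocks: 1, each 17982 frames → 17982.
Remaining 5 whole minutes in the current block: 1800 + 4 × 1798 = 8992 frames.
Within the current minute: 37 × 30 + 10 − 2 = 1118 (labels ;00/;01 skipped at this minute). Total = 17982 + 8992 + 1118 = 28092.

28092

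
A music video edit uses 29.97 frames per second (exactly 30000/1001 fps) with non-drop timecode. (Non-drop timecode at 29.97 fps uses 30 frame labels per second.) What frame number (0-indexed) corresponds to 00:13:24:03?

24123

Total seconds to the label: (0 × 3600 + 13 × 60 + 24) = 804.
Frame index = 804 × 30 + 3 = 24123.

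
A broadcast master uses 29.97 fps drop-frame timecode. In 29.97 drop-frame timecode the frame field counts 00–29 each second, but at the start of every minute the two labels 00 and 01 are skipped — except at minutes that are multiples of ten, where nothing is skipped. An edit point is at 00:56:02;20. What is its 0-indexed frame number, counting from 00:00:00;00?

100778

Complete 10-minute blocks: 5, each 17982 frames → 89910.
Remaining 6 whole minutes in the current block: 1800 + 5 × 1798 = 10790 frames.
Within the current minute: 2 × 30 + 20 − 2 = 78 (labels ;00/;01 skipped at this minute). Total = 89910 + 10790 + 78 = 100778.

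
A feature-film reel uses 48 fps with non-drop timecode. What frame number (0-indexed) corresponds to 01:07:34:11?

Total seconds to the label: (1 × 3600 + 7 × 60 + 34) = 4054.
Frame index = 4054 × 48 + 11 = 194603.

194603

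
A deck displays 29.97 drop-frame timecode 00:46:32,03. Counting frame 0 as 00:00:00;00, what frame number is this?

As if non-drop at 30 labels/s: (0 × 3600 + 46 × 60 + 32) × 30 + 3 = 83763.
Minute boundaries passed: 46; those not divisible by 10: 46 − 4 = 42; dropped labels = 2 × 42 = 84.
Actual frame index = 83763 − 84 = 83679.

83679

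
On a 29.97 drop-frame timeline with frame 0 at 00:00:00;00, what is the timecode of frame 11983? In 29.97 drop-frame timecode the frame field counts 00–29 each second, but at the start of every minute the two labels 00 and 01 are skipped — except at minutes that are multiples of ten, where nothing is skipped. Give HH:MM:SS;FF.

00:06:39;25

Ten DF minutes hold 17982 frames, so frame 11983 lies in block 0 (frames 0–17981) with 11983 frames into that block.
The block's first minute is 1800 frames and the rest 1798 each; 11983 frames reaches minute 6, so 0 × 18 + 6 × 2 = 12 labels have been skipped so far.
Adding those back, label number 11983 + 12 = 11995 at 30 labels/s is 399 s + 25 f = 0 h 6 min 39 s frame 25, i.e. 00:06:39;25.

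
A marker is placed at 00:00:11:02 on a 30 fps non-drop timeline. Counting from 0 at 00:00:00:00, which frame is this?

Total seconds to the label: (0 × 3600 + 0 × 60 + 11) = 11.
Frame index = 11 × 30 + 2 = 332.

frame 332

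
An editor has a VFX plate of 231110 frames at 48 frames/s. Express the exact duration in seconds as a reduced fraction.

Running time = 231110 ÷ (48) = 231110 × 1/48 = 115555/24 s.

115555/24 seconds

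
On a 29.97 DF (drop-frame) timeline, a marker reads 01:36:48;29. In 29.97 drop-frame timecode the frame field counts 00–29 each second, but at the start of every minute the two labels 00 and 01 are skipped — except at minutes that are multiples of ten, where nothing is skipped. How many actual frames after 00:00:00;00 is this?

As if non-drop at 30 labels/s: (1 × 3600 + 36 × 60 + 48) × 30 + 29 = 174269.
Minute boundaries passed: 96; those not divisible by 10: 96 − 9 = 87; dropped labels = 2 × 87 = 174.
Actual frame index = 174269 − 174 = 174095.

174095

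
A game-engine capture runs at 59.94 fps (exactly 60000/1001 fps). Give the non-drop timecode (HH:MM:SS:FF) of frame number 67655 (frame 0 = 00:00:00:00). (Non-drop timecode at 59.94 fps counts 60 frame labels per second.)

00:18:47:35

67655 ÷ 60 = 1127 full seconds, remainder 35 frames.
1127 s = 0 h 18 min 47 s.
Timecode: 00:18:47:35.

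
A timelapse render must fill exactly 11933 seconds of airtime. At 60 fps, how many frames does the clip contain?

715980 frames

Frames = 11933 × 60 = 715980.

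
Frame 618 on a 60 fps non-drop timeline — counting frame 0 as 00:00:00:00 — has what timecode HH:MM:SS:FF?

00:00:10:18

618 ÷ 60 = 10 full seconds, remainder 18 frames.
10 s = 0 h 0 min 10 s.
Timecode: 00:00:10:18.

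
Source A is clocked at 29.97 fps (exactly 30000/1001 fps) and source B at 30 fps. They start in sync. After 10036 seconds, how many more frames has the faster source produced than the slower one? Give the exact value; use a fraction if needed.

A emits 30000/1001 × 10036 = 23160000/77 frames; B emits 30 × 10036 = 301080.
Difference = 23160/77 frames (≈ 300.7792); B is ahead of A.

23160/77 frames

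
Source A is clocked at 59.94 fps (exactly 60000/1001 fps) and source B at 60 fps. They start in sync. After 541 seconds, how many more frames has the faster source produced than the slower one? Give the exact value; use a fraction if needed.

A emits 60000/1001 × 541 = 32460000/1001 frames; B emits 60 × 541 = 32460.
Difference = 32460/1001 frames (≈ 32.4276); B is ahead of A.

32460/1001 frames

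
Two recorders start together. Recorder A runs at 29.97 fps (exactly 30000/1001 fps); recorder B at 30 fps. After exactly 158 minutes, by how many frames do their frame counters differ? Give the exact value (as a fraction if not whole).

284400/1001 frames

158 min = 9480 s.
A emits 30000/1001 × 9480 = 284400000/1001 frames; B emits 30 × 9480 = 284400.
Difference = 284400/1001 frames (≈ 284.1159); B is ahead of A.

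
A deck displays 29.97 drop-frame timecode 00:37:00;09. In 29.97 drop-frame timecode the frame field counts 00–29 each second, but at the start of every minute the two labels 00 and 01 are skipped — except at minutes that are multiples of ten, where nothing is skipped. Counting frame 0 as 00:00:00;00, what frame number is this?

As if non-drop at 30 labels/s: (0 × 3600 + 37 × 60 + 0) × 30 + 9 = 66609.
Minute boundaries passed: 37; those not divisible by 10: 37 − 3 = 34; dropped labels = 2 × 34 = 68.
Actual frame index = 66609 − 68 = 66541.

66541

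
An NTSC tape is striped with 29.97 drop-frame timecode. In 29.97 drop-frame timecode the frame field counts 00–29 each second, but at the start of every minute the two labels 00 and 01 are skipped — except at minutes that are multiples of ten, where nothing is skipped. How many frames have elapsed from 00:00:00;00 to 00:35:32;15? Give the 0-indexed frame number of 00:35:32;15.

63911

Complete 10-minute blocks: 3, each 17982 frames → 53946.
Remaining 5 whole minutes in the current block: 1800 + 4 × 1798 = 8992 frames.
Within the current minute: 32 × 30 + 15 − 2 = 973 (labels ;00/;01 skipped at this minute). Total = 53946 + 8992 + 973 = 63911.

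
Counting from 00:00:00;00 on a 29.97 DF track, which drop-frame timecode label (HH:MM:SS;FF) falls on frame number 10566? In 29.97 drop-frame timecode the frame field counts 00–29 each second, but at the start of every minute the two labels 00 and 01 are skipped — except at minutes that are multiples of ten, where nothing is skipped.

00:05:52;16

Ten DF minutes hold 17982 frames, so frame 10566 lies in block 0 (frames 0–17981) with 10566 frames into that block.
The block's first minute is 1800 frames and the rest 1798 each; 10566 frames reaches minute 5, so 0 × 18 + 5 × 2 = 10 labels have been skipped so far.
Adding those back, label number 10566 + 10 = 10576 at 30 labels/s is 352 s + 16 f = 0 h 5 min 52 s frame 16, i.e. 00:05:52;16.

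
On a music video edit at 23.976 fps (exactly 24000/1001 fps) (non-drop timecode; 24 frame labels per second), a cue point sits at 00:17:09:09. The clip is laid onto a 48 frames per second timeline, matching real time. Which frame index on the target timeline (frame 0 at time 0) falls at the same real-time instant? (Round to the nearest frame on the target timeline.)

Source frame index: (0×3600 + 17×60 + 9) × 24 + 9 = 24705.
Real time: 24705 / (24000/1001) = 1648647/1600 s.
Target frame: (1648647/1600) × (48) = 4945941/100 ≈ 49459.410 → 49459.

frame 49459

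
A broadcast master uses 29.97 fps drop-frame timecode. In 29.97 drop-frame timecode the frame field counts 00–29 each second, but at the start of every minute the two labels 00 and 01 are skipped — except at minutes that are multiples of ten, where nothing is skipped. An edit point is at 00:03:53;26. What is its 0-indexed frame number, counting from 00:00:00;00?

7010

As if non-drop at 30 labels/s: (0 × 3600 + 3 × 60 + 53) × 30 + 26 = 7016.
Minute boundaries passed: 3; those not divisible by 10: 3 − 0 = 3; dropped labels = 2 × 3 = 6.
Actual frame index = 7016 − 6 = 7010.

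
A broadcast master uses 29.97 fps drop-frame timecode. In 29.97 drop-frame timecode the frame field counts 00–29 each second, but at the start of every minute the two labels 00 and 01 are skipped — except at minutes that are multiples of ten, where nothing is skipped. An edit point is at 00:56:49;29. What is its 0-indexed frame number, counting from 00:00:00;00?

Complete 10-minute blocks: 5, each 17982 frames → 89910.
Remaining 6 whole minutes in the current block: 1800 + 5 × 1798 = 10790 frames.
Within the current minute: 49 × 30 + 29 − 2 = 1497 (labels ;00/;01 skipped at this minute). Total = 89910 + 10790 + 1497 = 102197.

102197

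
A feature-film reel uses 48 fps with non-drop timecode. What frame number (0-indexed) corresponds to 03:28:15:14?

frame 599774

Total seconds to the label: (3 × 3600 + 28 × 60 + 15) = 12495.
Frame index = 12495 × 48 + 14 = 599774.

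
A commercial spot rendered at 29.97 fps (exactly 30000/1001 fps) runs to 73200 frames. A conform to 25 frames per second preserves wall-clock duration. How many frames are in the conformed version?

Target frames = source frames × (target rate / source rate) = 73200 × (25)/(30000/1001) = 73200 × 1001/1200 = 61061.

61061 frames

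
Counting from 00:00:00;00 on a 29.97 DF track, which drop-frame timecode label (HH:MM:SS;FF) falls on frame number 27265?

00:15:09;23

Each 10-minute DF block holds 10 × 60 × 30 − 9 × 2 = 17982 frames. 27265 ÷ 17982 → 1 full block, remainder 9283.
Within the partial block the first minute is 1800 frames and each further minute 1798, so 5 further minute boundaries passed. Total skipped labels = 18 × 1 + 2 × 5 = 28.
Non-drop label index = 27265 + 28 = 27293; at 30 labels/s that is 00:15:09:23, i.e. DF 00:15:09;23.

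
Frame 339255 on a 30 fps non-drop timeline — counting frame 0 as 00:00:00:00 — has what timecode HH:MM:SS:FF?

03:08:28:15

339255 ÷ 30 = 11308 full seconds, remainder 15 frames.
11308 s = 3 h 8 min 28 s.
Timecode: 03:08:28:15.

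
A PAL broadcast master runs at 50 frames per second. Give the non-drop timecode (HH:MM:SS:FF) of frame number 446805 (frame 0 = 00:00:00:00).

02:28:56:05

446805 ÷ 50 = 8936 full seconds, remainder 5 frames.
8936 s = 2 h 28 min 56 s.
Timecode: 02:28:56:05.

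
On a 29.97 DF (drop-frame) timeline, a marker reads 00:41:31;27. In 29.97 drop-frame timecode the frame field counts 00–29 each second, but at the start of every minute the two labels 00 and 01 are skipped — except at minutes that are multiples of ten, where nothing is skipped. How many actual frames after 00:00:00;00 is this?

74683

As if non-drop at 30 labels/s: (0 × 3600 + 41 × 60 + 31) × 30 + 27 = 74757.
Minute boundaries passed: 41; those not divisible by 10: 41 − 4 = 37; dropped labels = 2 × 37 = 74.
Actual frame index = 74757 − 74 = 74683.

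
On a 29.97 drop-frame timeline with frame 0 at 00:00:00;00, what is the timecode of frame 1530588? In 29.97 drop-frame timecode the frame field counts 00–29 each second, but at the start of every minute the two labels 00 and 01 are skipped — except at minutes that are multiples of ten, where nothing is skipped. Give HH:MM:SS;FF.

Ten DF minutes hold 17982 frames, so frame 1530588 lies in block 85 (frames 1528470–1546451) with 2118 frames into that block.
The block's first minute is 1800 frames and the rest 1798 each; 2118 frames reaches minute 1, so 85 × 18 + 1 × 2 = 1532 labels have been skipped so far.
Adding those back, label number 1530588 + 1532 = 1532120 at 30 labels/s is 51070 s + 20 f = 14 h 11 min 10 s frame 20, i.e. 14:11:10;20.

14:11:10;20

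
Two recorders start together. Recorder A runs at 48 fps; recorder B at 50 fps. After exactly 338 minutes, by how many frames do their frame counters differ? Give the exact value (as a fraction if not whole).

338 min = 20280 s.
A emits 48 × 20280 = 973440 frames; B emits 50 × 20280 = 1014000.
Difference = 40560 frames; B is ahead of A.

40560 frames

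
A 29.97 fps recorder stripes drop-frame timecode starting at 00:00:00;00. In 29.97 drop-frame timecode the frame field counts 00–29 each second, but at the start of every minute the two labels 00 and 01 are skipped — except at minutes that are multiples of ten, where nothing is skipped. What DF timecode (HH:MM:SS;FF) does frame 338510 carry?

Ten DF minutes hold 17982 frames, so frame 338510 lies in block 18 (frames 323676–341657) with 14834 frames into that block.
The block's first minute is 1800 frames and the rest 1798 each; 14834 frames reaches minute 8, so 18 × 18 + 8 × 2 = 340 labels have been skipped so far.
Adding those back, label number 338510 + 340 = 338850 at 30 labels/s is 11295 s + 0 f = 3 h 8 min 15 s frame 0, i.e. 03:08:15;00.

03:08:15;00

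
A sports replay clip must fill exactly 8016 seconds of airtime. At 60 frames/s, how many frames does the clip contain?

Frames = 8016 × 60 = 480960.

480960 frames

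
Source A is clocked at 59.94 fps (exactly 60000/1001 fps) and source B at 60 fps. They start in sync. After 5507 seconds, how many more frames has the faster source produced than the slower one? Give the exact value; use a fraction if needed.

A emits 60000/1001 × 5507 = 330420000/1001 frames; B emits 60 × 5507 = 330420.
Difference = 330420/1001 frames (≈ 330.0899); B is ahead of A.

330420/1001 frames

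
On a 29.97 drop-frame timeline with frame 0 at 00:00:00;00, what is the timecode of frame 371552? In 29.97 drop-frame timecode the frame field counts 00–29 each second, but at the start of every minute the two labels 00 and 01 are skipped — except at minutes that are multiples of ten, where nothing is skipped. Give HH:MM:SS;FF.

Each 10-minute DF block holds 10 × 60 × 30 − 9 × 2 = 17982 frames. 371552 ÷ 17982 → 20 full blocks, remainder 11912.
Within the partial block the first minute is 1800 frames and each further minute 1798, so 6 further minute boundaries passed. Total skipped labels = 18 × 20 + 2 × 6 = 372.
Non-drop label index = 371552 + 372 = 371924; at 30 labels/s that is 03:26:37:14, i.e. DF 03:26:37;14.

03:26:37;14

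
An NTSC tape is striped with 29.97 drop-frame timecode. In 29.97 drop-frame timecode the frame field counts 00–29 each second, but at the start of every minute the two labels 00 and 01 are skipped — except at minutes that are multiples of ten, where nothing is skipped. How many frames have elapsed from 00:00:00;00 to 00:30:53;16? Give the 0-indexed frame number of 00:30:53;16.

Complete 10-minute blocks: 3, each 17982 frames → 53946.
Remaining 0 whole minutes in the current block: 0 frames.
Within the current minute: 53 × 30 + 16 = 1606. Total = 53946 + 0 + 1606 = 55552.

55552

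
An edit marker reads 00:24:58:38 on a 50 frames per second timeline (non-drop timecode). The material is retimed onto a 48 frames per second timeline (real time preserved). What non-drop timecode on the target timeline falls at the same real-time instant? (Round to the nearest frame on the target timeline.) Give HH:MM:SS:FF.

00:24:58:36

Source frame index: (0×3600 + 24×60 + 58) × 50 + 38 = 74938.
Real time: 74938 / (50) = 37469/25 s.
Target frame: (37469/25) × (48) = 1798512/25 ≈ 71940.480 → 71940.
At 48 labels/s: frame 71940 → 00:24:58:36.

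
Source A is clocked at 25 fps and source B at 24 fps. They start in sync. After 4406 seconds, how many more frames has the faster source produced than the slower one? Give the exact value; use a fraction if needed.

4406 frames

A emits 25 × 4406 = 110150 frames; B emits 24 × 4406 = 105744.
Difference = 4406 frames; B is behind A.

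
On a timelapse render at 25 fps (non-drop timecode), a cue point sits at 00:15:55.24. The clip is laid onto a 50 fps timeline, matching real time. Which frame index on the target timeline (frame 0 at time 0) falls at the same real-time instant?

Source frame index: (0×3600 + 15×60 + 55) × 25 + 24 = 23899.
Real time: 23899 / (25) = 23899/25 s.
Target frame: (23899/25) × (50) = 47798.

frame 47798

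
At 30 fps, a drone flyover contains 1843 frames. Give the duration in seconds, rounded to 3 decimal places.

61.433 seconds

Running time = 1843 × 1/30 = 1843/30 s ≈ 61.433 s.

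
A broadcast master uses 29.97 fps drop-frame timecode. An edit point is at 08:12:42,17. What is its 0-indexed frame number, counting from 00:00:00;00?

885991

Complete 10-minute blocks: 49, each 17982 frames → 881118.
Remaining 2 whole minutes in the current block: 1800 + 1 × 1798 = 3598 frames.
Within the current minute: 42 × 30 + 17 − 2 = 1275 (labels ;00/;01 skipped at this minute). Total = 881118 + 3598 + 1275 = 885991.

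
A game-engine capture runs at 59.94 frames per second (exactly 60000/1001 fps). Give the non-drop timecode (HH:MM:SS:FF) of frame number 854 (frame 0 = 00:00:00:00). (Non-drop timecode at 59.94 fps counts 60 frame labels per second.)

00:00:14:14

854 ÷ 60 = 14 full seconds, remainder 14 frames.
14 s = 0 h 0 min 14 s.
Timecode: 00:00:14:14.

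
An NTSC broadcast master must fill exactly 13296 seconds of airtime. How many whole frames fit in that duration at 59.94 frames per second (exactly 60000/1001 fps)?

796963 frames

Frames = 13296 × 60000/1001 = 797760000/1001 ≈ 796963.0370.
Complete frames: 796963.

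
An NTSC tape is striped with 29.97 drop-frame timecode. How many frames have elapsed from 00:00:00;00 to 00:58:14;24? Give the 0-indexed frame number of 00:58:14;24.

104738

As if non-drop at 30 labels/s: (0 × 3600 + 58 × 60 + 14) × 30 + 24 = 104844.
Minute boundaries passed: 58; those not divisible by 10: 58 − 5 = 53; dropped labels = 2 × 53 = 106.
Actual frame index = 104844 − 106 = 104738.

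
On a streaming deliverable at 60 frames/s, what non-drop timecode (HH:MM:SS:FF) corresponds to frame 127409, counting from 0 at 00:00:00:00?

00:35:23:29

127409 ÷ 60 = 2123 full seconds, remainder 29 frames.
2123 s = 0 h 35 min 23 s.
Timecode: 00:35:23:29.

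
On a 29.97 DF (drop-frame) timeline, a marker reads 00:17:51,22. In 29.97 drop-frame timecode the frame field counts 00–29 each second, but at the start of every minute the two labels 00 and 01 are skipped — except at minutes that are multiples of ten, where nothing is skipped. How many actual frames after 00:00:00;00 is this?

Complete 10-minute blocks: 1, each 17982 frames → 17982.
Remaining 7 whole minutes in the current block: 1800 + 6 × 1798 = 12588 frames.
Within the current minute: 51 × 30 + 22 − 2 = 1550 (labels ;00/;01 skipped at this minute). Total = 17982 + 12588 + 1550 = 32120.

32120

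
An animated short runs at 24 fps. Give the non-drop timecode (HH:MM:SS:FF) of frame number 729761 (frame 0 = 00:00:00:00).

08:26:46:17

729761 ÷ 24 = 30406 full seconds, remainder 17 frames.
30406 s = 8 h 26 min 46 s.
Timecode: 08:26:46:17.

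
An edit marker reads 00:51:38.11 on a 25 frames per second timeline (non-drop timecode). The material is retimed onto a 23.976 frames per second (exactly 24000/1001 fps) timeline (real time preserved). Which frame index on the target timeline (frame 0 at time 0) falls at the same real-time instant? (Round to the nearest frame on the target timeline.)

frame 74288

Source frame index: (0×3600 + 51×60 + 38) × 25 + 11 = 77461.
Real time: 77461 / (25) = 77461/25 s.
Target frame: (77461/25) × (24000/1001) = 74362560/1001 ≈ 74288.272 → 74288.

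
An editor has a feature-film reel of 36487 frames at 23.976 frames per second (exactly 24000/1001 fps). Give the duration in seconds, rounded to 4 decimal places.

Running time = 36487 × 1001/24000 = 36523487/24000 s ≈ 1521.8120 s.

1521.8120 seconds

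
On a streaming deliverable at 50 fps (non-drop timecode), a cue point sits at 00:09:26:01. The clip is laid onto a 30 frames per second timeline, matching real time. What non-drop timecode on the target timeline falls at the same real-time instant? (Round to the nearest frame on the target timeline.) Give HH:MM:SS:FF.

Source frame index: (0×3600 + 9×60 + 26) × 50 + 1 = 28301.
Real time: 28301 / (50) = 28301/50 s.
Target frame: (28301/50) × (30) = 84903/5 ≈ 16980.600 → 16981.
At 30 labels/s: frame 16981 → 00:09:26:01.

00:09:26:01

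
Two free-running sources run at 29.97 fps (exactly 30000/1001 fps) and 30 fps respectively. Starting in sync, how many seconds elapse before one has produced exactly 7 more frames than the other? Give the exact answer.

The gap grows by |30 − 30000/1001| = 30/1001 frames per second.
Time for a 7-frame gap: 7 ÷ (30/1001) = 7007/30 s.

7007/30 seconds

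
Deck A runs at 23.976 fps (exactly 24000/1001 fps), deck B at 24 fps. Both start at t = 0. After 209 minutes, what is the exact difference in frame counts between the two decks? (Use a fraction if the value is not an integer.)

209 min = 12540 s.
A emits 24000/1001 × 12540 = 27360000/91 frames; B emits 24 × 12540 = 300960.
Difference = 27360/91 frames (≈ 300.6593); B is ahead of A.

27360/91 frames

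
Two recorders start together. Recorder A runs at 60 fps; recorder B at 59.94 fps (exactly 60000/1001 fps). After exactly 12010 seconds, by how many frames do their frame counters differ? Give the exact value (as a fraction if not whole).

A emits 60 × 12010 = 720600 frames; B emits 60000/1001 × 12010 = 720600000/1001.
Difference = 720600/1001 frames (≈ 719.8801); B is behind A.

720600/1001 frames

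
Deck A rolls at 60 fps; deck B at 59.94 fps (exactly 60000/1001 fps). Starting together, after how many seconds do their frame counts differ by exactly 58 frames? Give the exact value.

29029/30 seconds

The gap grows by |60000/1001 − 60| = 60/1001 frames per second.
Time for a 58-frame gap: 58 ÷ (60/1001) = 29029/30 s.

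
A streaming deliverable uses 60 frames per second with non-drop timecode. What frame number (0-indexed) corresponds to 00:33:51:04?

Total seconds to the label: (0 × 3600 + 33 × 60 + 51) = 2031.
Frame index = 2031 × 60 + 4 = 121864.

121864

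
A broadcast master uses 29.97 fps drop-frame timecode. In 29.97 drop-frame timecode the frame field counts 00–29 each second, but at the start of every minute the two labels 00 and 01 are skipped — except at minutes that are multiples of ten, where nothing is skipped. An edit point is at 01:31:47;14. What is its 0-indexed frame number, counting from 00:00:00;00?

As if non-drop at 30 labels/s: (1 × 3600 + 31 × 60 + 47) × 30 + 14 = 165224.
Minute boundaries passed: 91; those not divisible by 10: 91 − 9 = 82; dropped labels = 2 × 82 = 164.
Actual frame index = 165224 − 164 = 165060.

165060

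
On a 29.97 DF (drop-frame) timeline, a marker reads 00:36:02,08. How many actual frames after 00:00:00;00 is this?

64802

As if non-drop at 30 labels/s: (0 × 3600 + 36 × 60 + 2) × 30 + 8 = 64868.
Minute boundaries passed: 36; those not divisible by 10: 36 − 3 = 33; dropped labels = 2 × 33 = 66.
Actual frame index = 64868 − 66 = 64802.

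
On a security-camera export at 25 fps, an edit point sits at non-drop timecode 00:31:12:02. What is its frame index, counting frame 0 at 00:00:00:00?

46802

Total seconds to the label: (0 × 3600 + 31 × 60 + 12) = 1872.
Frame index = 1872 × 25 + 2 = 46802.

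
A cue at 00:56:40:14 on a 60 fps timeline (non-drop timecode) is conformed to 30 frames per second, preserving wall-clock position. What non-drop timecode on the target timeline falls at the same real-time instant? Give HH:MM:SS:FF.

Source frame index: (0×3600 + 56×60 + 40) × 60 + 14 = 204014.
Real time: 204014 / (60) = 102007/30 s.
Target frame: (102007/30) × (30) = 102007.
At 30 labels/s: frame 102007 → 00:56:40:07.

00:56:40:07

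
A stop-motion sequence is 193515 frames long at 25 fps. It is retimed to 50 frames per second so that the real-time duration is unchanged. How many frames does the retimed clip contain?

387030 frames

Frames at target rate = 193515 × (50) / (25) = 387030.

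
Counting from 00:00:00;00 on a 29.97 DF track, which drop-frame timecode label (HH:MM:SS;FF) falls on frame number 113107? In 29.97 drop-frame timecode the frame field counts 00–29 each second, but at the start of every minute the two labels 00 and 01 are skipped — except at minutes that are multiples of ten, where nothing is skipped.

01:02:53;29

Ten DF minutes hold 17982 frames, so frame 113107 lies in block 6 (frames 107892–125873) with 5215 frames into that block.
The block's first minute is 1800 frames and the rest 1798 each; 5215 frames reaches minute 2, so 6 × 18 + 2 × 2 = 112 labels have been skipped so far.
Adding those back, label number 113107 + 112 = 113219 at 30 labels/s is 3773 s + 29 f = 1 h 2 min 53 s frame 29, i.e. 01:02:53;29.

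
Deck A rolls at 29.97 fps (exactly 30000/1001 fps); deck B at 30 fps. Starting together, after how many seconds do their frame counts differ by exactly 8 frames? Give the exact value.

The gap grows by |30 − 30000/1001| = 30/1001 frames per second.
Time for a 8-frame gap: 8 ÷ (30/1001) = 4004/15 s.

4004/15 seconds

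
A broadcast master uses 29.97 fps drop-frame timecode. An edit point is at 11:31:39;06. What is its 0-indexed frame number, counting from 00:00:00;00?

1243732

As if non-drop at 30 labels/s: (11 × 3600 + 31 × 60 + 39) × 30 + 6 = 1244976.
Minute boundaries passed: 691; those not divisible by 10: 691 − 69 = 622; dropped labels = 2 × 622 = 1244.
Actual frame index = 1244976 − 1244 = 1243732.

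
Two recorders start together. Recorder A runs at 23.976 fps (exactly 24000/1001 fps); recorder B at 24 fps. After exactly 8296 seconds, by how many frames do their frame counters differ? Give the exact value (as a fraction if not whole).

A emits 24000/1001 × 8296 = 199104000/1001 frames; B emits 24 × 8296 = 199104.
Difference = 199104/1001 frames (≈ 198.9051); B is ahead of A.

199104/1001 frames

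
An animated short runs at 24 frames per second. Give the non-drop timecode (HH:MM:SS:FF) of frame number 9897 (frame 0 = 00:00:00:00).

00:06:52:09

9897 ÷ 24 = 412 full seconds, remainder 9 frames.
412 s = 0 h 6 min 52 s.
Timecode: 00:06:52:09.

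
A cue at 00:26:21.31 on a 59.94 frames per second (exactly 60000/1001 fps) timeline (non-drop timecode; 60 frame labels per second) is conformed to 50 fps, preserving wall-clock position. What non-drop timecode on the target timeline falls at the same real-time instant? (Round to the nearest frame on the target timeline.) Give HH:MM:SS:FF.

Source frame index: (0×3600 + 26×60 + 21) × 60 + 31 = 94891.
Real time: 94891 / (60000/1001) = 94985891/60000 s.
Target frame: (94985891/60000) × (50) = 94985891/1200 ≈ 79154.909 → 79155.
At 50 labels/s: frame 79155 → 00:26:23:05.

00:26:23:05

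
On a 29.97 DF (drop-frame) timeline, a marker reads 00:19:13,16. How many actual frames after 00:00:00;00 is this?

As if non-drop at 30 labels/s: (0 × 3600 + 19 × 60 + 13) × 30 + 16 = 34606.
Minute boundaries passed: 19; those not divisible by 10: 19 − 1 = 18; dropped labels = 2 × 18 = 36.
Actual frame index = 34606 − 36 = 34570.

34570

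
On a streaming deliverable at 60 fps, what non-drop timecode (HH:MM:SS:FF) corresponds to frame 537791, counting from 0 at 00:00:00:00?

02:29:23:11

537791 ÷ 60 = 8963 full seconds, remainder 11 frames.
8963 s = 2 h 29 min 23 s.
Timecode: 02:29:23:11.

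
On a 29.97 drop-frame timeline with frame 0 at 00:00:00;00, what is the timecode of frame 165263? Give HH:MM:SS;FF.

Each 10-minute DF block holds 10 × 60 × 30 − 9 × 2 = 17982 frames. 165263 ÷ 17982 → 9 full blocks, remainder 3425.
Within the partial block the first minute is 1800 frames and each further minute 1798, so 1 further minute boundary passed. Total skipped labels = 18 × 9 + 2 × 1 = 164.
Non-drop label index = 165263 + 164 = 165427; at 30 labels/s that is 01:31:54:07, i.e. DF 01:31:54;07.

01:31:54;07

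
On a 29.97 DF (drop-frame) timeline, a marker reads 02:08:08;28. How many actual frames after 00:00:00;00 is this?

As if non-drop at 30 labels/s: (2 × 3600 + 8 × 60 + 8) × 30 + 28 = 230668.
Minute boundaries passed: 128; those not divisible by 10: 128 − 12 = 116; dropped labels = 2 × 116 = 232.
Actual frame index = 230668 − 232 = 230436.

230436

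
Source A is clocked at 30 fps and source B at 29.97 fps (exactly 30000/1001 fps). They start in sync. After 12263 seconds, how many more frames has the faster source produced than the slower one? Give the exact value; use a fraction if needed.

367890/1001 frames

A emits 30 × 12263 = 367890 frames; B emits 30000/1001 × 12263 = 367890000/1001.
Difference = 367890/1001 frames (≈ 367.5225); B is behind A.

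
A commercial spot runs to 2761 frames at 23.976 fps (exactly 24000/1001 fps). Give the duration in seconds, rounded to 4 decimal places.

Running time = 2761 × 1001/24000 = 2763761/24000 s ≈ 115.1567 s.

115.1567 seconds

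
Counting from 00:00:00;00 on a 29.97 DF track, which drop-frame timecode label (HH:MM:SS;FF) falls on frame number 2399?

Each 10-minute DF block holds 10 × 60 × 30 − 9 × 2 = 17982 frames. 2399 ÷ 17982 → 0 full blocks, remainder 2399.
Within the partial block the first minute is 1800 frames and each further minute 1798, so 1 further minute boundary passed. Total skipped labels = 18 × 0 + 2 × 1 = 2.
Non-drop label index = 2399 + 2 = 2401; at 30 labels/s that is 00:01:20:01, i.e. DF 00:01:20;01.

00:01:20;01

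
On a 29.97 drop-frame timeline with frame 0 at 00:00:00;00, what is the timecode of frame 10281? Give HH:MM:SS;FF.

00:05:43;01

Each 10-minute DF block holds 10 × 60 × 30 − 9 × 2 = 17982 frames. 10281 ÷ 17982 → 0 full blocks, remainder 10281.
Within the partial block the first minute is 1800 frames and each further minute 1798, so 5 further minute boundaries passed. Total skipped labels = 18 × 0 + 2 × 5 = 10.
Non-drop label index = 10281 + 10 = 10291; at 30 labels/s that is 00:05:43:01, i.e. DF 00:05:43;01.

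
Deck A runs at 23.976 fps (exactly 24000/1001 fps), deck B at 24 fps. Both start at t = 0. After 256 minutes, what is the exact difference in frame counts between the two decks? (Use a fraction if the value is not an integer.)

256 min = 15360 s.
A emits 24000/1001 × 15360 = 368640000/1001 frames; B emits 24 × 15360 = 368640.
Difference = 368640/1001 frames (≈ 368.2717); B is ahead of A.

368640/1001 frames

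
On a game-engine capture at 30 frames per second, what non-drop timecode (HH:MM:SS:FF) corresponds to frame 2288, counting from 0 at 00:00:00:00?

00:01:16:08

2288 ÷ 30 = 76 full seconds, remainder 8 frames.
76 s = 0 h 1 min 16 s.
Timecode: 00:01:16:08.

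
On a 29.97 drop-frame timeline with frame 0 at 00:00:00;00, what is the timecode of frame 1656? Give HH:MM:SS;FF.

Each 10-minute DF block holds 10 × 60 × 30 − 9 × 2 = 17982 frames. 1656 ÷ 17982 → 0 full blocks, remainder 1656.
Within the partial block the first minute is 1800 frames and each further minute 1798, so 0 further minute boundaries passed. Total skipped labels = 18 × 0 + 2 × 0 = 0.
Non-drop label index = 1656 + 0 = 1656; at 30 labels/s that is 00:00:55:06, i.e. DF 00:00:55;06.

00:00:55;06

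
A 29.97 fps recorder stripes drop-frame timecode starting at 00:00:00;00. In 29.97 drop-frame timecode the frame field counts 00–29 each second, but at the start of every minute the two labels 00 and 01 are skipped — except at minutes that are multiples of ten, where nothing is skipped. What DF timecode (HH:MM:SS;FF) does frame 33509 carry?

00:18:38;03

Ten DF minutes hold 17982 frames, so frame 33509 lies in block 1 (frames 17982–35963) with 15527 frames into that block.
The block's first minute is 1800 frames and the rest 1798 each; 15527 frames reaches minute 8, so 1 × 18 + 8 × 2 = 34 labels have been skipped so far.
Adding those back, label number 33509 + 34 = 33543 at 30 labels/s is 1118 s + 3 f = 0 h 18 min 38 s frame 3, i.e. 00:18:38;03.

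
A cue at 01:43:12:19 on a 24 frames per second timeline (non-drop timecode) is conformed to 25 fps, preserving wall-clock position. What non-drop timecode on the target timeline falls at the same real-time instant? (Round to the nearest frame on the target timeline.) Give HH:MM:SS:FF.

01:43:12:20

Source frame index: (1×3600 + 43×60 + 12) × 24 + 19 = 148627.
Real time: 148627 / (24) = 148627/24 s.
Target frame: (148627/24) × (25) = 3715675/24 ≈ 154819.792 → 154820.
At 25 labels/s: frame 154820 → 01:43:12:20.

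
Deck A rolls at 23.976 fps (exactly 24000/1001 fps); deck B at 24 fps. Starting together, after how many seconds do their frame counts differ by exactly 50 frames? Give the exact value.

25025/12 seconds

The gap grows by |24 − 24000/1001| = 24/1001 frames per second.
Time for a 50-frame gap: 50 ÷ (24/1001) = 25025/12 s.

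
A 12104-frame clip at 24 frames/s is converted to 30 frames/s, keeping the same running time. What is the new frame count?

15130 frames

Target frames = source frames × (target rate / source rate) = 12104 × (30)/(24) = 12104 × 5/4 = 15130.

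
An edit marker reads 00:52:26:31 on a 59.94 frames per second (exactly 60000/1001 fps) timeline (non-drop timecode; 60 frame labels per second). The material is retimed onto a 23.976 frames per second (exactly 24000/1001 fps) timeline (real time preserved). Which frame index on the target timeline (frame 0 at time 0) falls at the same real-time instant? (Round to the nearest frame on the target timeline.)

Source frame index: (0×3600 + 52×60 + 26) × 60 + 31 = 188791.
Real time: 188791 / (60000/1001) = 188979791/60000 s.
Target frame: (188979791/60000) × (24000/1001) = 377582/5 ≈ 75516.400 → 75516.

frame 75516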